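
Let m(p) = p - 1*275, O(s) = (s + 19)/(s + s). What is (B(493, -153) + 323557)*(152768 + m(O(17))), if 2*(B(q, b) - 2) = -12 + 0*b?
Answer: 838778473647/17 ≈ 4.9340e+10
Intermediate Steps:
O(s) = (19 + s)/(2*s) (O(s) = (19 + s)/((2*s)) = (19 + s)*(1/(2*s)) = (19 + s)/(2*s))
m(p) = -275 + p (m(p) = p - 275 = -275 + p)
B(q, b) = -4 (B(q, b) = 2 + (-12 + 0*b)/2 = 2 + (-12 + 0)/2 = 2 + (½)*(-12) = 2 - 6 = -4)
(B(493, -153) + 323557)*(152768 + m(O(17))) = (-4 + 323557)*(152768 + (-275 + (½)*(19 + 17)/17)) = 323553*(152768 + (-275 + (½)*(1/17)*36)) = 323553*(152768 + (-275 + 18/17)) = 323553*(152768 - 4657/17) = 323553*(2592399/17) = 838778473647/17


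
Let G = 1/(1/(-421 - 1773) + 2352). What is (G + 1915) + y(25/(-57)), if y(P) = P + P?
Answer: 563013238193/294136359 ≈ 1914.1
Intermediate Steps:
y(P) = 2*P
G = 2194/5160287 (G = 1/(1/(-2194) + 2352) = 1/(-1/2194 + 2352) = 1/(5160287/2194) = 2194/5160287 ≈ 0.00042517)
(G + 1915) + y(25/(-57)) = (2194/5160287 + 1915) + 2*(25/(-57)) = 9881951799/5160287 + 2*(25*(-1/57)) = 9881951799/5160287 + 2*(-25/57) = 9881951799/5160287 - 50/57 = 563013238193/294136359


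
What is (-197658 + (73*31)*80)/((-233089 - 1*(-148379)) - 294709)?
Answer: 16618/379419 ≈ 0.043799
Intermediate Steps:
(-197658 + (73*31)*80)/((-233089 - 1*(-148379)) - 294709) = (-197658 + 2263*80)/((-233089 + 148379) - 294709) = (-197658 + 181040)/(-84710 - 294709) = -16618/(-379419) = -16618*(-1/379419) = 16618/379419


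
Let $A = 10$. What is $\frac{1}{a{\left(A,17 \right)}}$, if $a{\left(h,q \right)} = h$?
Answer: $\frac{1}{10} \approx 0.1$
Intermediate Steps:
$\frac{1}{a{\left(A,17 \right)}} = \frac{1}{10}$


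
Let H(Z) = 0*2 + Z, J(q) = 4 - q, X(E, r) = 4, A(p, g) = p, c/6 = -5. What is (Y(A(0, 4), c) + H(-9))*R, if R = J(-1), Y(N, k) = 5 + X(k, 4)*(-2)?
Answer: -60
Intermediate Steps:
c = -30 (c = 6*(-5) = -30)
Y(N, k) = -3 (Y(N, k) = 5 + 4*(-2) = 5 - 8 = -3)
R = 5 (R = 4 - 1*(-1) = 4 + 1 = 5)
H(Z) = Z (H(Z) = 0 + Z = Z)
(Y(A(0, 4), c) + H(-9))*R = (-3 - 9)*5 = -12*5 = -60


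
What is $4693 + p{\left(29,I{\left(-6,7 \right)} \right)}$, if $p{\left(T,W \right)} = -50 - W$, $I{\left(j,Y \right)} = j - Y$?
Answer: $4656$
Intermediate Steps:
$4693 + p{\left(29,I{\left(-6,7 \right)} \right)} = 4693 - \left(44 - 7\right) = 4693 - 37 = 4656$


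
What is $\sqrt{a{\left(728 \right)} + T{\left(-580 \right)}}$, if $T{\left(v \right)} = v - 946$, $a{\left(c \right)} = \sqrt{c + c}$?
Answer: $\sqrt{-1526 + 4 \sqrt{91}} \approx 38.573 i$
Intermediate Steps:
$a{\left(c \right)} = \sqrt{2} \sqrt{c}$ ($a{\left(c \right)} = \sqrt{2 c} = \sqrt{2} \sqrt{c}$)
$T{\left(v \right)} = -946 + v$
$\sqrt{a{\left(728 \right)} + T{\left(-580 \right)}} = \sqrt{\sqrt{2} \sqrt{728} - 1526} = \sqrt{\sqrt{2} \cdot 2 \sqrt{182} - 1526} = \sqrt{4 \sqrt{91} - 1526} = \sqrt{-1526 + 4 \sqrt{91}}$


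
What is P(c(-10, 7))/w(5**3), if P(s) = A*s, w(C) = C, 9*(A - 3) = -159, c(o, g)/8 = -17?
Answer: 5984/375 ≈ 15.957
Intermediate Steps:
c(o, g) = -136 (c(o, g) = 8*(-17) = -136)
A = -44/3 (A = 3 + (1/9)*(-159) = 3 - 53/3 = -44/3 ≈ -14.667)
P(s) = -44*s/3
P(c(-10, 7))/w(5**3) = (-44/3*(-136))/(5**3) = (5984/3)/125 = (5984/3)*(1/125) = 5984/375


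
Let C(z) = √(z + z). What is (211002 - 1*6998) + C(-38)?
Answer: 204004 + 2*I*√19 ≈ 2.04e+5 + 8.7178*I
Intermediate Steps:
C(z) = √2*√z (C(z) = √(2*z) = √2*√z)
(211002 - 1*6998) + C(-38) = (211002 - 1*6998) + √2*√(-38) = (211002 - 6998) + √2*(I*√38) = 204004 + 2*I*√19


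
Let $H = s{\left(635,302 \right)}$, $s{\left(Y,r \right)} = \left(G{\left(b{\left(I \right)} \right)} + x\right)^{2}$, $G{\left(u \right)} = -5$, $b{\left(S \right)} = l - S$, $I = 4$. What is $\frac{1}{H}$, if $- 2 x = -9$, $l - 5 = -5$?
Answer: $4$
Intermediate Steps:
$l = 0$ ($l = 5 - 5 = 0$)
$b{\left(S \right)} = - S$ ($b{\left(S \right)} = 0 - S = - S$)
$x = \frac{9}{2}$ ($x = \left(- \frac{1}{2}\right) \left(-9\right) = \frac{9}{2} \approx 4.5$)
$s{\left(Y,r \right)} = \frac{1}{4}$ ($s{\left(Y,r \right)} = \left(-5 + \frac{9}{2}\right)^{2} = \left(- \frac{1}{2}\right)^{2} = \frac{1}{4}$)
$H = \frac{1}{4} \approx 0.25$
$\frac{1}{H} = \frac{1}{\frac{1}{4}} = 4$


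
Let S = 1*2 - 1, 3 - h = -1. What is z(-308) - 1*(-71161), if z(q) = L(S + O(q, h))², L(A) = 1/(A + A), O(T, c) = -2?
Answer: 284645/4 ≈ 71161.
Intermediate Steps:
h = 4 (h = 3 - 1*(-1) = 3 + 1 = 4)
S = 1 (S = 2 - 1 = 1)
L(A) = 1/(2*A)
z(q) = ¼ (z(q) = (1/(2*(1 - 2)))² = ((½)/(-1))² = ((½)*(-1))² = (-½)² = ¼)
z(-308) - 1*(-71161) = ¼ - 1*(-71161) = ¼ + 71161 = 284645/4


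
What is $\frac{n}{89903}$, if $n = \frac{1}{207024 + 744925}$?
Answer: $\frac{1}{85583070947} \approx 1.1685 \cdot 10^{-11}$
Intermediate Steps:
$n = \frac{1}{951949} \approx 1.0505 \cdot 10^{-6}$
$\frac{n}{89903} = \frac{1}{951949 \cdot 89903} = \frac{1}{951949} \cdot \frac{1}{89903} = \frac{1}{85583070947}$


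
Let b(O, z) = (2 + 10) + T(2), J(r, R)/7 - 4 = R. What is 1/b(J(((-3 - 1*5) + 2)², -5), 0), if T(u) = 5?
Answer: 1/17 ≈ 0.058824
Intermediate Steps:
J(r, R) = 28 + 7*R
b(O, z) = 17 (b(O, z) = (2 + 10) + 5 = 12 + 5 = 17)
1/b(J(((-3 - 1*5) + 2)², -5), 0) = 1/17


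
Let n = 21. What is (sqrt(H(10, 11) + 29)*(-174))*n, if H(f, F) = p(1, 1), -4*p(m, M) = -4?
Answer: -3654*sqrt(30) ≈ -20014.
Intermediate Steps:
p(m, M) = 1 (p(m, M) = -1/4*(-4) = 1)
H(f, F) = 1
(sqrt(H(10, 11) + 29)*(-174))*n = (sqrt(1 + 29)*(-174))*21 = (sqrt(30)*(-174))*21 = -174*sqrt(30)*21 = -3654*sqrt(30)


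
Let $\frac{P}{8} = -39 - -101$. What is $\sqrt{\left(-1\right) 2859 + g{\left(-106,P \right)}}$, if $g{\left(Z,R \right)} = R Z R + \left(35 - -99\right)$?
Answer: $i \sqrt{26080421} \approx 5106.9 i$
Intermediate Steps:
$P = 496$ ($P = 8 \left(-39 - -101\right) = 8 \left(-39 + 101\right) = 8 \cdot 62 = 496$)
$g{\left(Z,R \right)} = 134 + Z R^{2}$ ($g{\left(Z,R \right)} = Z R^{2} + \left(35 + 99\right) = Z R^{2} + 134 = 134 + Z R^{2}$)
$\sqrt{\left(-1\right) 2859 + g{\left(-106,P \right)}} = \sqrt{\left(-1\right) 2859 + \left(134 - 106 \cdot 496^{2}\right)} = \sqrt{-2859 + \left(134 - 26077696\right)} = \sqrt{-2859 - 26077562} = \sqrt{-26080421} = i \sqrt{26080421}$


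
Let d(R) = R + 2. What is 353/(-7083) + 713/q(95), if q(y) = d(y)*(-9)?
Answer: -595372/687051 ≈ -0.86656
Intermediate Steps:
d(R) = 2 + R
q(y) = -18 - 9*y (q(y) = (2 + y)*(-9) = -18 - 9*y)
353/(-7083) + 713/q(95) = 353/(-7083) + 713/(-18 - 9*95) = 353*(-1/7083) + 713/(-18 - 855) = -353/7083 + 713/(-873) = -353/7083 + 713*(-1/873) = -353/7083 - 713/873 = -595372/687051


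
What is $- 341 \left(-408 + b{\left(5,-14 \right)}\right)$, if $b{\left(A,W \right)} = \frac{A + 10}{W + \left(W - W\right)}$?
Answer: $\frac{1952907}{14} \approx 1.3949 \cdot 10^{5}$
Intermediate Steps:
$b{\left(A,W \right)} = \frac{10 + A}{W}$ ($b{\left(A,W \right)} = \frac{10 + A}{W + 0} = \frac{10 + A}{W}$)
$- 341 \left(-408 + b{\left(5,-14 \right)}\right) = - 341 \left(-408 + \frac{10 + 5}{-14}\right) = - 341 \left(-408 - \frac{15}{14}\right) = \left(-341\right) \left(- \frac{5727}{14}\right) = \frac{1952907}{14}$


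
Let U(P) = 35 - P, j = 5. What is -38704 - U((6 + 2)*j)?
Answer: -38699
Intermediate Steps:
-38704 - U((6 + 2)*j) = -38704 - (35 - (6 + 2)*5) = -38704 - (35 - 8*5) = -38704 - (35 - 1*40) = -38704 - (35 - 40) = -38704 - 1*(-5) = -38704 + 5 = -38699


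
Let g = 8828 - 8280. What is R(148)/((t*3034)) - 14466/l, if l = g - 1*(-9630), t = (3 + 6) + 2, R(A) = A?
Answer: -3251905/2295139 ≈ -1.4169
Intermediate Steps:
t = 11 (t = 9 + 2 = 11)
g = 548
l = 10178 (l = 548 - 1*(-9630) = 548 + 9630 = 10178)
R(148)/((t*3034)) - 14466/l = 148/((11*3034)) - 14466/10178 = 148/33374 - 14466*1/10178 = 148*(1/33374) - 7233/5089 = 2/451 - 7233/5089 = -3251905/2295139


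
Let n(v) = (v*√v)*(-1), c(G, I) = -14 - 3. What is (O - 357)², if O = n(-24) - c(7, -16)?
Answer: 101776 - 32640*I*√6 ≈ 1.0178e+5 - 79951.0*I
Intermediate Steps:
c(G, I) = -17
n(v) = -v^(3/2) (n(v) = v^(3/2)*(-1) = -v^(3/2))
O = 17 + 48*I*√6 (O = -(-24)^(3/2) - 1*(-17) = -(-48)*I*√6 + 17 = 48*I*√6 + 17 = 17 + 48*I*√6 ≈ 17.0 + 117.58*I)
(O - 357)² = ((17 + 48*I*√6) - 357)² = (-340 + 48*I*√6)²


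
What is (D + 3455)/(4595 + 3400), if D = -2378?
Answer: 359/2665 ≈ 0.13471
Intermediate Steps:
(D + 3455)/(4595 + 3400) = (-2378 + 3455)/(4595 + 3400) = 1077/7995 = 1077*(1/7995) = 359/2665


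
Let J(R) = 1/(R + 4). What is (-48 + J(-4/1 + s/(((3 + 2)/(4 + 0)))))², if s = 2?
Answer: 143641/64 ≈ 2244.4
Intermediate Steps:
J(R) = 1/(4 + R)
(-48 + J(-4/1 + s/(((3 + 2)/(4 + 0)))))² = (-48 + 1/(4 + (-4/1 + 2/(((3 + 2)/(4 + 0))))))² = (-48 + 1/(4 + (-4*1 + 2/((5/4)))))² = (-48 + 1/(4 + (-4 + 2/((5*(¼))))))² = (-48 + 1/(4 + (-4 + 2/(5/4))))² = (-48 + 1/(4 + (-4 + 2*(⅘))))² = (-48 + 1/(4 + (-4 + 8/5)))² = (-48 + 1/(4 - 12/5))² = (-48 + 1/(8/5))² = (-48 + 5/8)² = (-379/8)² = 143641/64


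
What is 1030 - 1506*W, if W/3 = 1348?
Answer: -6089234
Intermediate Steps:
W = 4044 (W = 3*1348 = 4044)
1030 - 1506*W = 1030 - 1506*4044 = 1030 - 6090264 = -6089234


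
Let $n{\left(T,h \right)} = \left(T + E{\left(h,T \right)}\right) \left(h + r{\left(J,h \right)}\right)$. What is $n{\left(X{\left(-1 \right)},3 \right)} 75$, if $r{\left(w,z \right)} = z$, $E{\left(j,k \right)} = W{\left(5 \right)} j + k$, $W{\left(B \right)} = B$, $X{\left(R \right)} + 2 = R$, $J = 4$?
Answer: $4050$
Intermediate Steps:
$X{\left(R \right)} = -2 + R$
$E{\left(j,k \right)} = k + 5 j$ ($E{\left(j,k \right)} = 5 j + k = k + 5 j$)
$n{\left(T,h \right)} = 2 h \left(2 T + 5 h\right)$ ($n{\left(T,h \right)} = \left(T + \left(T + 5 h\right)\right) \left(h + h\right) = \left(2 T + 5 h\right) 2 h = 2 h \left(2 T + 5 h\right)$)
$n{\left(X{\left(-1 \right)},3 \right)} 75 = 2 \cdot 3 \left(2 \left(-2 - 1\right) + 5 \cdot 3\right) 75 = 2 \cdot 3 \left(2 \left(-3\right) + 15\right) 75 = 2 \cdot 3 \left(-6 + 15\right) 75 = 2 \cdot 3 \cdot 9 \cdot 75 = 54 \cdot 75 = 4050$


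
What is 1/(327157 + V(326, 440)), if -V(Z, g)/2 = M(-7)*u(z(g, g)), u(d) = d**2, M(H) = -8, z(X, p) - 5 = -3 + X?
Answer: 1/3452981 ≈ 2.8960e-7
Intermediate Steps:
z(X, p) = 2 + X (z(X, p) = 5 + (-3 + X) = 2 + X)
V(Z, g) = 16*(2 + g)**2 (V(Z, g) = -(-16)*(2 + g)**2 = 16*(2 + g)**2)
1/(327157 + V(326, 440)) = 1/(327157 + 16*(2 + 440)**2) = 1/(327157 + 16*442**2) = 1/(327157 + 16*195364) = 1/(327157 + 3125824) = 1/3452981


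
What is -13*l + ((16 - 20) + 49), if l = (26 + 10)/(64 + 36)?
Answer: 1008/25 ≈ 40.320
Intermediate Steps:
l = 9/25 (l = 36/100 = 36*(1/100) = 9/25 ≈ 0.36000)
-13*l + ((16 - 20) + 49) = -13*9/25 + ((16 - 20) + 49) = -117/25 + (-4 + 49) = -117/25 + 45 = 1008/25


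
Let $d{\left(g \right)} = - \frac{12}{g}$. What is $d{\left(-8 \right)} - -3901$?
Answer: $\frac{7805}{2} \approx 3902.5$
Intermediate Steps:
$d{\left(-8 \right)} - -3901 = - \frac{12}{-8} - -3901 = \left(-12\right) \left(- \frac{1}{8}\right) + 3901 = \frac{3}{2} + 3901 = \frac{7805}{2}$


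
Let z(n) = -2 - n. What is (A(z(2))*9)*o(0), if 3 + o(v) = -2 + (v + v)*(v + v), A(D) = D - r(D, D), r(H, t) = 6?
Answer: 450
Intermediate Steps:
A(D) = -6 + D (A(D) = D - 1*6 = D - 6 = -6 + D)
o(v) = -5 + 4*v**2 (o(v) = -3 + (-2 + (v + v)*(v + v)) = -3 + (-2 + (2*v)*(2*v)) = -3 + (-2 + 4*v**2) = -5 + 4*v**2)
(A(z(2))*9)*o(0) = ((-6 + (-2 - 1*2))*9)*(-5 + 4*0**2) = ((-6 + (-2 - 2))*9)*(-5 + 4*0) = ((-6 - 4)*9)*(-5 + 0) = -10*9*(-5) = -90*(-5) = 450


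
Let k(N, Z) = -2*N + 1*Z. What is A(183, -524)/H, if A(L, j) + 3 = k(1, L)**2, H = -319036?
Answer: -16379/159518 ≈ -0.10268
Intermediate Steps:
k(N, Z) = Z - 2*N (k(N, Z) = -2*N + Z = Z - 2*N)
A(L, j) = -3 + (-2 + L)**2 (A(L, j) = -3 + (L - 2*1)**2 = -3 + (L - 2)**2 = -3 + (-2 + L)**2)
A(183, -524)/H = (-3 + (-2 + 183)**2)/(-319036) = (-3 + 181**2)*(-1/319036) = (-3 + 32761)*(-1/319036) = 32758*(-1/319036) = -16379/159518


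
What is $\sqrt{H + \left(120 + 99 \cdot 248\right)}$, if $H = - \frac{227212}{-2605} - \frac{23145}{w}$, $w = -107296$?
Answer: $\frac{\sqrt{120893598495013993810}}{69876520} \approx 157.35$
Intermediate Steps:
$H = \frac{24439231477}{279506080}$ ($H = - \frac{227212}{-2605} - \frac{23145}{-107296} = \left(-227212\right) \left(- \frac{1}{2605}\right) - - \frac{23145}{107296} = \frac{227212}{2605} + \frac{23145}{107296} = \frac{24439231477}{279506080} \approx 87.437$)
$\sqrt{H + \left(120 + 99 \cdot 248\right)} = \sqrt{\frac{24439231477}{279506080} + \left(120 + 99 \cdot 248\right)} = \sqrt{\frac{24439231477}{279506080} + \left(120 + 24552\right)} = \sqrt{\frac{24439231477}{279506080} + 24672} = \sqrt{\frac{6920413237237}{279506080}} = \frac{\sqrt{120893598495013993810}}{69876520}$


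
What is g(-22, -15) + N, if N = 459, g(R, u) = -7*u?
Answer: 564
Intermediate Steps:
g(-22, -15) + N = -7*(-15) + 459 = 105 + 459 = 564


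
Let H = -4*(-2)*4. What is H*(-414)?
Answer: -13248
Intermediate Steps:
H = 32 (H = 8*4 = 32)
H*(-414) = 32*(-414) = -13248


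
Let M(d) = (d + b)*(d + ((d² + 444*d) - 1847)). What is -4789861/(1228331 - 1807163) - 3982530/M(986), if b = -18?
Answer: 816399429261919/98692823449968 ≈ 8.2721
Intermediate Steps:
M(d) = (-18 + d)*(-1847 + d² + 445*d) (M(d) = (d - 18)*(d + ((d² + 444*d) - 1847)) = (-18 + d)*(d + (-1847 + d² + 444*d)) = (-18 + d)*(-1847 + d² + 445*d))
-4789861/(1228331 - 1807163) - 3982530/M(986) = -4789861/(1228331 - 1807163) - 3982530/(33246 + 986³ - 9857*986 + 427*986²) = -4789861/(-578832) - 3982530/(33246 + 958585256 - 9719002 + 427*972196) = -4789861*(-1/578832) - 3982530/(33246 + 958585256 - 9719002 + 415127692) = 4789861/578832 - 3982530/1364027192 = 4789861/578832 - 3982530*1/1364027192 = 4789861/578832 - 1991265/682013596 = 816399429261919/98692823449968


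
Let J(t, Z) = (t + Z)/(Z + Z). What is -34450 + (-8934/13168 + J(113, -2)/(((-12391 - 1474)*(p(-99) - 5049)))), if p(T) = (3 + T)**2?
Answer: -4368272485109593/126797865240 ≈ -34451.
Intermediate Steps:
J(t, Z) = (Z + t)/(2*Z) (J(t, Z) = (Z + t)/((2*Z)) = (Z + t)*(1/(2*Z)) = (Z + t)/(2*Z))
-34450 + (-8934/13168 + J(113, -2)/(((-12391 - 1474)*(p(-99) - 5049)))) = -34450 + (-8934/13168 + ((1/2)*(-2 + 113)/(-2))/(((-12391 - 1474)*((3 - 99)**2 - 5049)))) = -34450 + (-8934*1/13168 + ((1/2)*(-1/2)*111)/((-13865*((-96)**2 - 5049)))) = -34450 + (-4467/6584 - 111*(-1/(13865*(9216 - 5049)))/4) = -34450 + (-4467/6584 - 111/(4*((-13865*4167)))) = -34450 + (-4467/6584 - 111/4/(-57775455)) = -34450 + (-4467/6584 - 111/4*(-1/57775455)) = -34450 + (-4467/6584 + 37/77033940) = -34450 - 86027591593/126797865240 = -4368272485109593/126797865240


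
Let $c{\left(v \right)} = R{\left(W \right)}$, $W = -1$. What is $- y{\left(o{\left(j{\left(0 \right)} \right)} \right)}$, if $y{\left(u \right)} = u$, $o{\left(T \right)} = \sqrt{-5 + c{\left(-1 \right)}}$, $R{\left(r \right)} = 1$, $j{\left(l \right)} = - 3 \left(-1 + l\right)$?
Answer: $- 2 i \approx - 2.0 i$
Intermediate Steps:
$j{\left(l \right)} = 3 - 3 l$
$c{\left(v \right)} = 1$
$o{\left(T \right)} = 2 i$ ($o{\left(T \right)} = \sqrt{-5 + 1} = \sqrt{-4} = 2 i$)
$- y{\left(o{\left(j{\left(0 \right)} \right)} \right)} = - 2 i$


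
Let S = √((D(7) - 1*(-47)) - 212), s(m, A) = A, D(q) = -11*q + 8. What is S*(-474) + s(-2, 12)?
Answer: 12 - 1422*I*√26 ≈ 12.0 - 7250.8*I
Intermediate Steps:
D(q) = 8 - 11*q
S = 3*I*√26 (S = √(((8 - 11*7) - 1*(-47)) - 212) = √(((8 - 77) + 47) - 212) = √((-69 + 47) - 212) = √(-22 - 212) = √(-234) = 3*I*√26 ≈ 15.297*I)
S*(-474) + s(-2, 12) = (3*I*√26)*(-474) + 12 = -1422*I*√26 + 12 = 12 - 1422*I*√26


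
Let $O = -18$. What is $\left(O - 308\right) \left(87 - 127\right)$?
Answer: $13040$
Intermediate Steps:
$\left(O - 308\right) \left(87 - 127\right) = \left(-18 - 308\right) \left(87 - 127\right) = - 326 \left(87 - 127\right) = \left(-326\right) \left(-40\right) = 13040$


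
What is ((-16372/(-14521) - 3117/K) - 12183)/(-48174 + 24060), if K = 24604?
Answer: 4352319920441/8615321729976 ≈ 0.50518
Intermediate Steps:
((-16372/(-14521) - 3117/K) - 12183)/(-48174 + 24060) = ((-16372/(-14521) - 3117/24604) - 12183)/(-48174 + 24060) = ((-16372*(-1/14521) - 3117*1/24604) - 12183)/(-24114) = ((16372/14521 - 3117/24604) - 12183)*(-1/24114) = (357554731/357274684 - 12183)*(-1/24114) = -4352319920441/357274684*(-1/24114) = 4352319920441/8615321729976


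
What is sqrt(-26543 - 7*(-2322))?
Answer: I*sqrt(10289) ≈ 101.43*I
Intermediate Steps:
sqrt(-26543 - 7*(-2322)) = sqrt(-26543 + 16254) = sqrt(-10289) = I*sqrt(10289)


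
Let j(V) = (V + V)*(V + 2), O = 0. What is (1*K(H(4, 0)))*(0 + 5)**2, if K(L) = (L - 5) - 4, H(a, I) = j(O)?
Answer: -225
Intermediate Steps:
j(V) = 2*V*(2 + V) (j(V) = (2*V)*(2 + V) = 2*V*(2 + V))
H(a, I) = 0 (H(a, I) = 2*0*(2 + 0) = 2*0*2 = 0)
K(L) = -9 + L (K(L) = (-5 + L) - 4 = -9 + L)
(1*K(H(4, 0)))*(0 + 5)**2 = (1*(-9 + 0))*(0 + 5)**2 = (1*(-9))*5**2 = -9*25 = -225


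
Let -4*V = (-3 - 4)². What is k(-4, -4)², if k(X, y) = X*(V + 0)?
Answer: 2401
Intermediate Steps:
V = -49/4 (V = -(-3 - 4)²/4 = -¼*(-7)² = -¼*49 = -49/4 ≈ -12.250)
k(X, y) = -49*X/4 (k(X, y) = X*(-49/4 + 0) = X*(-49/4) = -49*X/4)
k(-4, -4)² = (-49/4*(-4))² = 49² = 2401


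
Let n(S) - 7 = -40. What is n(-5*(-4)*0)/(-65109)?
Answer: 1/1973 ≈ 0.00050684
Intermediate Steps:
n(S) = -33 (n(S) = 7 - 40 = -33)
n(-5*(-4)*0)/(-65109) = -33/(-65109) = -33*(-1/65109) = 1/1973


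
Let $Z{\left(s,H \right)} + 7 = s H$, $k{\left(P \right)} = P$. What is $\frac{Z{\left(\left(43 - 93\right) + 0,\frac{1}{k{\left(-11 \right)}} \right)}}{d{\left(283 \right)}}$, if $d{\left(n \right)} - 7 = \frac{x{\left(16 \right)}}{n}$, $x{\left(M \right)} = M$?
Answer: $- \frac{7641}{21967} \approx -0.34784$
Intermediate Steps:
$d{\left(n \right)} = 7 + \frac{16}{n}$
$Z{\left(s,H \right)} = -7 + H s$ ($Z{\left(s,H \right)} = -7 + s H = -7 + H s$)
$\frac{Z{\left(\left(43 - 93\right) + 0,\frac{1}{k{\left(-11 \right)}} \right)}}{d{\left(283 \right)}} = \frac{-7 + \frac{\left(43 - 93\right) + 0}{-11}}{7 + \frac{16}{283}} = \frac{-7 - \frac{-50 + 0}{11}}{7 + 16 \cdot \frac{1}{283}} = \frac{-7 - - \frac{50}{11}}{7 + \frac{16}{283}} = \frac{-7 + \frac{50}{11}}{\frac{1997}{283}} = \left(- \frac{27}{11}\right) \frac{283}{1997} = - \frac{7641}{21967}$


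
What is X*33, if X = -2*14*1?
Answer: -924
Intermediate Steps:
X = -28 (X = -28*1 = -28)
X*33 = -28*33 = -924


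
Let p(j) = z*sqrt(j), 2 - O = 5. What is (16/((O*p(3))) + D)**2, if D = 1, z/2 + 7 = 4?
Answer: 307/243 + 16*sqrt(3)/27 ≈ 2.2898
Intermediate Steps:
O = -3 (O = 2 - 1*5 = 2 - 5 = -3)
z = -6 (z = -14 + 2*4 = -14 + 8 = -6)
p(j) = -6*sqrt(j)
(16/((O*p(3))) + D)**2 = (16/((-(-18)*sqrt(3))) + 1)**2 = (16/((18*sqrt(3))) + 1)**2 = (16*(sqrt(3)/54) + 1)**2 = (8*sqrt(3)/27 + 1)**2 = (1 + 8*sqrt(3)/27)**2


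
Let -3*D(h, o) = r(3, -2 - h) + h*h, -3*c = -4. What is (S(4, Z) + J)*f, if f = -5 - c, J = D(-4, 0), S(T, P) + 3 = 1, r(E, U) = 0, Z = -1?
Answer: 418/9 ≈ 46.444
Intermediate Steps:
c = 4/3 (c = -1/3*(-4) = 4/3 ≈ 1.3333)
S(T, P) = -2 (S(T, P) = -3 + 1 = -2)
D(h, o) = -h**2/3 (D(h, o) = -(0 + h*h)/3 = -(0 + h**2)/3 = -h**2/3)
J = -16/3 (J = -1/3*(-4)**2 = -1/3*16 = -16/3 ≈ -5.3333)
f = -19/3 (f = -5 - 1*4/3 = -5 - 4/3 = -19/3 ≈ -6.3333)
(S(4, Z) + J)*f = (-2 - 16/3)*(-19/3) = -22/3*(-19/3) = 418/9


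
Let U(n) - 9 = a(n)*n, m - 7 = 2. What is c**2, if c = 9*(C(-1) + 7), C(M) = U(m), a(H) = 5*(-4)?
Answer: 2178576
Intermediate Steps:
a(H) = -20
m = 9 (m = 7 + 2 = 9)
U(n) = 9 - 20*n
C(M) = -171 (C(M) = 9 - 20*9 = 9 - 180 = -171)
c = -1476 (c = 9*(-171 + 7) = 9*(-164) = -1476)
c**2 = (-1476)**2 = 2178576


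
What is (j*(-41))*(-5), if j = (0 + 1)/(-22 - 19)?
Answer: -5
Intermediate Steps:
j = -1/41 (j = 1/(-41) = 1*(-1/41) = -1/41 ≈ -0.024390)
(j*(-41))*(-5) = -1/41*(-41)*(-5) = 1*(-5) = -5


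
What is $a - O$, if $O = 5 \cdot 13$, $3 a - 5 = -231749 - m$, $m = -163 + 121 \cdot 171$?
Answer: $- \frac{252467}{3} \approx -84156.0$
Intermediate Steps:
$m = 20528$ ($m = -163 + 20691 = 20528$)
$a = - \frac{252272}{3}$ ($a = \frac{5}{3} + \frac{-231749 - 20528}{3} = \frac{5}{3} + \frac{1}{3} \left(-252277\right) = \frac{5}{3} - \frac{252277}{3} = - \frac{252272}{3} \approx -84091.0$)
$O = 65$
$a - O = - \frac{252272}{3} - 65 = - \frac{252467}{3}$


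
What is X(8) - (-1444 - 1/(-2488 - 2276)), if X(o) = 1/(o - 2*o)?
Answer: 13757239/9528 ≈ 1443.9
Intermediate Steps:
X(o) = -1/o (X(o) = 1/(-o) = -1/o)
X(8) - (-1444 - 1/(-2488 - 2276)) = -1/8 - (-1444 - 1/(-2488 - 2276)) = -1*⅛ - (-1444 - 1/(-4764)) = -⅛ - (-1444 - 1*(-1/4764)) = -⅛ - (-1444 + 1/4764) = -⅛ - 1*(-6879215/4764) = -⅛ + 6879215/4764 = 13757239/9528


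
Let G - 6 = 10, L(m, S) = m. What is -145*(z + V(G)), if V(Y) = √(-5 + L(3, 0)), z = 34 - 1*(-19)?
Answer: -7685 - 145*I*√2 ≈ -7685.0 - 205.06*I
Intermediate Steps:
G = 16 (G = 6 + 10 = 16)
z = 53 (z = 34 + 19 = 53)
V(Y) = I*√2 (V(Y) = √(-5 + 3) = √(-2) = I*√2)
-145*(z + V(G)) = -145*(53 + I*√2) = -7685 - 145*I*√2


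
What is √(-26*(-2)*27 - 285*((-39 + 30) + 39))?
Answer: 3*I*√794 ≈ 84.534*I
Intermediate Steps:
√(-26*(-2)*27 - 285*((-39 + 30) + 39)) = √(52*27 - 285*(-9 + 39)) = √(1404 - 285*30) = √(1404 - 8550) = √(-7146) = 3*I*√794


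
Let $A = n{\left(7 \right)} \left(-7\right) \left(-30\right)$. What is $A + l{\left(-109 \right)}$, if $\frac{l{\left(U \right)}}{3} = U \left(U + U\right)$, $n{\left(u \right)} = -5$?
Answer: $70236$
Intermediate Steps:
$l{\left(U \right)} = 6 U^{2}$ ($l{\left(U \right)} = 3 U \left(U + U\right) = 3 U 2 U = 3 \cdot 2 U^{2} = 6 U^{2}$)
$A = -1050$ ($A = \left(-5\right) \left(-7\right) \left(-30\right) = 35 \left(-30\right) = -1050$)
$A + l{\left(-109 \right)} = -1050 + 6 \left(-109\right)^{2} = -1050 + 6 \cdot 11881 = -1050 + 71286 = 70236$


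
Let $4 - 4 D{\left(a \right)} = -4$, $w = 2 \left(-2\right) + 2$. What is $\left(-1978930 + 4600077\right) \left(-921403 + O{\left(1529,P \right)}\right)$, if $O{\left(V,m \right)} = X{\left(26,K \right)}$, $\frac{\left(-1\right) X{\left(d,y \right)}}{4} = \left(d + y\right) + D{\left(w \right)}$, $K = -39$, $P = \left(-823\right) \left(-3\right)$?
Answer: $-2415017378773$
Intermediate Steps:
$P = 2469$
$w = -2$ ($w = -4 + 2 = -2$)
$D{\left(a \right)} = 2$ ($D{\left(a \right)} = 1 - -1 = 1 + 1 = 2$)
$X{\left(d,y \right)} = -8 - 4 d - 4 y$ ($X{\left(d,y \right)} = - 4 \left(\left(d + y\right) + 2\right) = - 4 \left(2 + d + y\right) = -8 - 4 d - 4 y$)
$O{\left(V,m \right)} = 44$ ($O{\left(V,m \right)} = -8 - 104 - -156 = -8 - 104 + 156 = 44$)
$\left(-1978930 + 4600077\right) \left(-921403 + O{\left(1529,P \right)}\right) = \left(-1978930 + 4600077\right) \left(-921403 + 44\right) = 2621147 \left(-921359\right) = -2415017378773$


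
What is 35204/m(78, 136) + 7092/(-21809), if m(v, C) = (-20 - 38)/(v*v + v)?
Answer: -2365481200584/632461 ≈ -3.7401e+6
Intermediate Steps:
m(v, C) = -58/(v + v²) (m(v, C) = -58/(v² + v) = -58/(v + v²))
35204/m(78, 136) + 7092/(-21809) = 35204/((-58/(78*(1 + 78)))) + 7092/(-21809) = 35204/((-58*1/78/79)) + 7092*(-1/21809) = 35204/((-58*1/78*1/79)) - 7092/21809 = 35204/(-29/3081) - 7092/21809 = 35204*(-3081/29) - 7092/21809 = -108463524/29 - 7092/21809 = -2365481200584/632461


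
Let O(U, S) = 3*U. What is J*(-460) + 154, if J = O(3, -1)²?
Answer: -37106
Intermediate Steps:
J = 81 (J = (3*3)² = 9² = 81)
J*(-460) + 154 = 81*(-460) + 154 = -37260 + 154 = -37106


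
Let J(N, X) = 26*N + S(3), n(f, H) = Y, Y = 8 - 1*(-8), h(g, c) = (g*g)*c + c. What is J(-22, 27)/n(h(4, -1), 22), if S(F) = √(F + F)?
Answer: -143/4 + √6/16 ≈ -35.597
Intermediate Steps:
S(F) = √2*√F (S(F) = √(2*F) = √2*√F)
h(g, c) = c + c*g² (h(g, c) = g²*c + c = c*g² + c = c + c*g²)
Y = 16 (Y = 8 + 8 = 16)
n(f, H) = 16
J(N, X) = √6 + 26*N (J(N, X) = 26*N + √2*√3 = 26*N + √6 = √6 + 26*N)
J(-22, 27)/n(h(4, -1), 22) = (√6 + 26*(-22))/16 = (√6 - 572)*(1/16) = (-572 + √6)*(1/16) = -143/4 + √6/16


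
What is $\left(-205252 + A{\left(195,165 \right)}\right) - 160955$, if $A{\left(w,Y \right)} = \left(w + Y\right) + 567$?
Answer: $-365280$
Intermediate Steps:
$A{\left(w,Y \right)} = 567 + Y + w$ ($A{\left(w,Y \right)} = \left(Y + w\right) + 567 = 567 + Y + w$)
$\left(-205252 + A{\left(195,165 \right)}\right) - 160955 = \left(-205252 + \left(567 + 165 + 195\right)\right) - 160955 = \left(-205252 + 927\right) - 160955 = -204325 - 160955 = -365280$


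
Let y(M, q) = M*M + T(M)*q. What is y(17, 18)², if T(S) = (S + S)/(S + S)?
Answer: 94249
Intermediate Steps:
T(S) = 1 (T(S) = (2*S)/((2*S)) = (2*S)*(1/(2*S)) = 1)
y(M, q) = q + M² (y(M, q) = M*M + 1*q = M² + q = q + M²)
y(17, 18)² = (18 + 17²)² = (18 + 289)² = 307² = 94249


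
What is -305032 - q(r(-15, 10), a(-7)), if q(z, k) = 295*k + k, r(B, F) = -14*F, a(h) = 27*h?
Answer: -249088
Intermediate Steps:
q(z, k) = 296*k
-305032 - q(r(-15, 10), a(-7)) = -305032 - 296*27*(-7) = -305032 - 296*(-189) = -305032 - 1*(-55944) = -305032 + 55944 = -249088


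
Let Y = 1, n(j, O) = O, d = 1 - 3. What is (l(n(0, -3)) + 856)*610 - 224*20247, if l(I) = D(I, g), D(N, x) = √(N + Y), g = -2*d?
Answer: -4013168 + 610*I*√2 ≈ -4.0132e+6 + 862.67*I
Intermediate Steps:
d = -2
g = 4 (g = -2*(-2) = 4)
D(N, x) = √(1 + N) (D(N, x) = √(N + 1) = √(1 + N))
l(I) = √(1 + I)
(l(n(0, -3)) + 856)*610 - 224*20247 = (√(1 - 3) + 856)*610 - 224*20247 = (√(-2) + 856)*610 - 1*4535328 = (I*√2 + 856)*610 - 4535328 = (856 + I*√2)*610 - 4535328 = (522160 + 610*I*√2) - 4535328 = -4013168 + 610*I*√2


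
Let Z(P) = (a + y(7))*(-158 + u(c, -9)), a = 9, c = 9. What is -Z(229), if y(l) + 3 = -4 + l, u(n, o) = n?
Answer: 1341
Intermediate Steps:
y(l) = -7 + l (y(l) = -3 + (-4 + l) = -7 + l)
Z(P) = -1341 (Z(P) = (9 + (-7 + 7))*(-158 + 9) = (9 + 0)*(-149) = 9*(-149) = -1341)
-Z(229) = -1*(-1341) = 1341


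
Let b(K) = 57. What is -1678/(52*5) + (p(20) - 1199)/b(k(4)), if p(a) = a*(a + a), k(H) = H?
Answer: -1749/130 ≈ -13.454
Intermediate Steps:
p(a) = 2*a² (p(a) = a*(2*a) = 2*a²)
-1678/(52*5) + (p(20) - 1199)/b(k(4)) = -1678/(52*5) + (2*20² - 1199)/57 = -1678/260 + (2*400 - 1199)*(1/57) = -1678*1/260 + (800 - 1199)*(1/57) = -839/130 - 399*1/57 = -839/130 - 7 = -1749/130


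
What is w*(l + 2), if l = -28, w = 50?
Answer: -1300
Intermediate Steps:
w*(l + 2) = 50*(-28 + 2) = 50*(-26) = -1300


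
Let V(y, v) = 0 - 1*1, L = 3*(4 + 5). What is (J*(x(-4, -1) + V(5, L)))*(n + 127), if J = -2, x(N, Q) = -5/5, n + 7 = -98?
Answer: 88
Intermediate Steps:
L = 27 (L = 3*9 = 27)
n = -105 (n = -7 - 98 = -105)
x(N, Q) = -1 (x(N, Q) = -5*⅕ = -1)
V(y, v) = -1 (V(y, v) = 0 - 1 = -1)
(J*(x(-4, -1) + V(5, L)))*(n + 127) = (-2*(-1 - 1))*(-105 + 127) = -2*(-2)*22 = 4*22 = 88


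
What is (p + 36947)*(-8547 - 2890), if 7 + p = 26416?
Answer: -724602572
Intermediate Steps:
p = 26409 (p = -7 + 26416 = 26409)
(p + 36947)*(-8547 - 2890) = (26409 + 36947)*(-8547 - 2890) = 63356*(-11437) = -724602572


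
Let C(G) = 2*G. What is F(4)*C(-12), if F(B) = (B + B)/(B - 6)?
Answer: 96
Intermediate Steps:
F(B) = 2*B/(-6 + B) (F(B) = (2*B)/(-6 + B) = 2*B/(-6 + B))
F(4)*C(-12) = (2*4/(-6 + 4))*(2*(-12)) = (2*4/(-2))*(-24) = (2*4*(-½))*(-24) = -4*(-24) = 96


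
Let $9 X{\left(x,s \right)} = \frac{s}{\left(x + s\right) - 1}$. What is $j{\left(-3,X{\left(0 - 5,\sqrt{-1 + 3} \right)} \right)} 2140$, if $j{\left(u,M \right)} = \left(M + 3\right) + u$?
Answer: $- \frac{2140}{153} - \frac{2140 \sqrt{2}}{51} \approx -73.328$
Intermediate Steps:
$X{\left(x,s \right)} = \frac{s}{9 \left(-1 + s + x\right)}$ ($X{\left(x,s \right)} = \frac{s \frac{1}{\left(x + s\right) - 1}}{9} = \frac{s \frac{1}{\left(s + x\right) - 1}}{9} = \frac{s \frac{1}{-1 + s + x}}{9} = \frac{s}{9 \left(-1 + s + x\right)}$)
$j{\left(u,M \right)} = 3 + M + u$ ($j{\left(u,M \right)} = \left(3 + M\right) + u = 3 + M + u$)
$j{\left(-3,X{\left(0 - 5,\sqrt{-1 + 3} \right)} \right)} 2140 = \left(3 + \frac{\sqrt{-1 + 3}}{9 \left(-1 + \sqrt{-1 + 3} + \left(0 - 5\right)\right)} - 3\right) 2140 = \left(3 + \frac{\sqrt{2}}{9 \left(-1 + \sqrt{2} - 5\right)} - 3\right) 2140 = \left(3 + \frac{\sqrt{2}}{9 \left(-6 + \sqrt{2}\right)} - 3\right) 2140 = \frac{\sqrt{2}}{9 \left(-6 + \sqrt{2}\right)} 2140 = \frac{2140 \sqrt{2}}{9 \left(-6 + \sqrt{2}\right)}$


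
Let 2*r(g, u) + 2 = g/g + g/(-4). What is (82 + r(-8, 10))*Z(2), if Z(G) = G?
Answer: 165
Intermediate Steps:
r(g, u) = -1/2 - g/8 (r(g, u) = -1 + (g/g + g/(-4))/2 = -1 + (1 + g*(-1/4))/2 = -1 + (1 - g/4)/2 = -1 + (1/2 - g/8) = -1/2 - g/8)
(82 + r(-8, 10))*Z(2) = (82 + (-1/2 - 1/8*(-8)))*2 = (82 + (-1/2 + 1))*2 = (82 + 1/2)*2 = (165/2)*2 = 165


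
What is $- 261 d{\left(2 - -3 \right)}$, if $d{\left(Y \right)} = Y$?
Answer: $-1305$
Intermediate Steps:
$- 261 d{\left(2 - -3 \right)} = - 261 \left(2 - -3\right) = - 261 \left(2 + 3\right) = \left(-261\right) 5 = -1305$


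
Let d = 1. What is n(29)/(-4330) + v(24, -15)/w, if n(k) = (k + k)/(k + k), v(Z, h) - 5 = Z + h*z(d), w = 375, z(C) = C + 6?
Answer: -65891/324750 ≈ -0.20290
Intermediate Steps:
z(C) = 6 + C
v(Z, h) = 5 + Z + 7*h (v(Z, h) = 5 + (Z + h*(6 + 1)) = 5 + (Z + h*7) = 5 + (Z + 7*h) = 5 + Z + 7*h)
n(k) = 1 (n(k) = (2*k)/((2*k)) = (2*k)*(1/(2*k)) = 1)
n(29)/(-4330) + v(24, -15)/w = 1/(-4330) + (5 + 24 + 7*(-15))/375 = 1*(-1/4330) + (5 + 24 - 105)*(1/375) = -1/4330 - 76*1/375 = -1/4330 - 76/375 = -65891/324750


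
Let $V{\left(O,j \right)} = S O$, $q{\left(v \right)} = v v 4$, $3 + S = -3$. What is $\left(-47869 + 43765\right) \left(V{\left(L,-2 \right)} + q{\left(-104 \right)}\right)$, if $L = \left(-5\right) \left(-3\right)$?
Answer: $-177186096$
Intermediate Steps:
$S = -6$ ($S = -3 - 3 = -6$)
$L = 15$
$q{\left(v \right)} = 4 v^{2}$ ($q{\left(v \right)} = v^{2} \cdot 4 = 4 v^{2}$)
$V{\left(O,j \right)} = - 6 O$
$\left(-47869 + 43765\right) \left(V{\left(L,-2 \right)} + q{\left(-104 \right)}\right) = \left(-47869 + 43765\right) \left(\left(-6\right) 15 + 4 \left(-104\right)^{2}\right) = - 4104 \left(-90 + 4 \cdot 10816\right) = - 4104 \left(-90 + 43264\right) = \left(-4104\right) 43174 = -177186096$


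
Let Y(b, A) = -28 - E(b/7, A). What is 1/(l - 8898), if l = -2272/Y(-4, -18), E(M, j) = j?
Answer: -5/43354 ≈ -0.00011533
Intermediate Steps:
Y(b, A) = -28 - A
l = 1136/5 (l = -2272/(-28 - 1*(-18)) = -2272/(-28 + 18) = -2272/(-10) = -2272*(-⅒) = 1136/5 ≈ 227.20)
1/(l - 8898) = 1/(1136/5 - 8898) = 1/(-43354/5) = -5/43354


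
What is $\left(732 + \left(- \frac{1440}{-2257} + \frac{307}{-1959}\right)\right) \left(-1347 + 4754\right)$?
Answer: $\frac{11034042994639}{4421463} \approx 2.4956 \cdot 10^{6}$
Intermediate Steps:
$\left(732 + \left(- \frac{1440}{-2257} + \frac{307}{-1959}\right)\right) \left(-1347 + 4754\right) = \left(732 + \left(\left(-1440\right) \left(- \frac{1}{2257}\right) + 307 \left(- \frac{1}{1959}\right)\right)\right) 3407 = \left(732 + \left(\frac{1440}{2257} - \frac{307}{1959}\right)\right) 3407 = \left(732 + \frac{2128061}{4421463}\right) 3407 = \frac{3238638977}{4421463} \cdot 3407 = \frac{11034042994639}{4421463}$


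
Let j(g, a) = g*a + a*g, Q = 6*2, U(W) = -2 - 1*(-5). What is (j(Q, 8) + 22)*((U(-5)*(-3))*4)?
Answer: -7704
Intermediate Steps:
U(W) = 3 (U(W) = -2 + 5 = 3)
Q = 12
j(g, a) = 2*a*g (j(g, a) = a*g + a*g = 2*a*g)
(j(Q, 8) + 22)*((U(-5)*(-3))*4) = (2*8*12 + 22)*((3*(-3))*4) = (192 + 22)*(-9*4) = 214*(-36) = -7704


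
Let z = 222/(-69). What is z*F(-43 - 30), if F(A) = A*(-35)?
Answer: -189070/23 ≈ -8220.4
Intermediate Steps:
z = -74/23 (z = 222*(-1/69) = -74/23 ≈ -3.2174)
F(A) = -35*A
z*F(-43 - 30) = -(-2590)*(-43 - 30)/23 = -(-2590)*(-73)/23 = -74/23*2555 = -189070/23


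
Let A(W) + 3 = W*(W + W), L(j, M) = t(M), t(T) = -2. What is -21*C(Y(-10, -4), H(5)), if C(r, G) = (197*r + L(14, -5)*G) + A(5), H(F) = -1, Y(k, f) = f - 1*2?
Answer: 23793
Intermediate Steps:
Y(k, f) = -2 + f (Y(k, f) = f - 2 = -2 + f)
L(j, M) = -2
A(W) = -3 + 2*W² (A(W) = -3 + W*(W + W) = -3 + W*(2*W) = -3 + 2*W²)
C(r, G) = 47 - 2*G + 197*r (C(r, G) = (197*r - 2*G) + (-3 + 2*5²) = (-2*G + 197*r) + (-3 + 2*25) = (-2*G + 197*r) + (-3 + 50) = (-2*G + 197*r) + 47 = 47 - 2*G + 197*r)
-21*C(Y(-10, -4), H(5)) = -21*(47 - 2*(-1) + 197*(-2 - 4)) = -21*(47 + 2 + 197*(-6)) = -21*(47 + 2 - 1182) = -21*(-1133) = 23793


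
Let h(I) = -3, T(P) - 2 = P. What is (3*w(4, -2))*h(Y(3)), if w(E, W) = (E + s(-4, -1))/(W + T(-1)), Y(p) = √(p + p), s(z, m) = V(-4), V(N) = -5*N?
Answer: 216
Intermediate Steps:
T(P) = 2 + P
s(z, m) = 20 (s(z, m) = -5*(-4) = 20)
Y(p) = √2*√p (Y(p) = √(2*p) = √2*√p)
w(E, W) = (20 + E)/(1 + W) (w(E, W) = (E + 20)/(W + (2 - 1)) = (20 + E)/(W + 1) = (20 + E)/(1 + W))
(3*w(4, -2))*h(Y(3)) = (3*((20 + 4)/(1 - 2)))*(-3) = (3*(24/(-1)))*(-3) = (3*(-1*24))*(-3) = (3*(-24))*(-3) = -72*(-3) = 216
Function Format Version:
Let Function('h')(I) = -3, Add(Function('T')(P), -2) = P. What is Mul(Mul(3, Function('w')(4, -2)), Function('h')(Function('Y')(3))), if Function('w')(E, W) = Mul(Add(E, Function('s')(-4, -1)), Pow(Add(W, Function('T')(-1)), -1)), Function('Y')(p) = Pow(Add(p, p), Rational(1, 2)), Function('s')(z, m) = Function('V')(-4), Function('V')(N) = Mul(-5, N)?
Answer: 216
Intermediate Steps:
Function('T')(P) = Add(2, P)
Function('s')(z, m) = 20 (Function('s')(z, m) = Mul(-5, -4) = 20)
Function('Y')(p) = Mul(Pow(2, Rational(1, 2)), Pow(p, Rational(1, 2))) (Function('Y')(p) = Pow(Mul(2, p), Rational(1, 2)) = Mul(Pow(2, Rational(1, 2)), Pow(p, Rational(1, 2))))
Function('w')(E, W) = Mul(Pow(Add(1, W), -1), Add(20, E)) (Function('w')(E, W) = Mul(Add(E, 20), Pow(Add(W, Add(2, -1)), -1)) = Mul(Add(20, E), Pow(Add(W, 1), -1)) = Mul(Add(20, E), Pow(Add(1, W), -1)) = Mul(Pow(Add(1, W), -1), Add(20, E)))
Mul(Mul(3, Function('w')(4, -2)), Function('h')(Function('Y')(3))) = Mul(Mul(3, Mul(Pow(Add(1, -2), -1), Add(20, 4))), -3) = Mul(Mul(3, Mul(Pow(-1, -1), 24)), -3) = Mul(Mul(3, Mul(-1, 24)), -3) = Mul(Mul(3, -24), -3) = Mul(-72, -3) = 216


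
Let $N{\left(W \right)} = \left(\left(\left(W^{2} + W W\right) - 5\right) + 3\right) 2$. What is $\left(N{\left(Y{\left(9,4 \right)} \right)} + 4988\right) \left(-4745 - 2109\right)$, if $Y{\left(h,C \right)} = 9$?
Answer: $-36381032$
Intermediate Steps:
$N{\left(W \right)} = -4 + 4 W^{2}$ ($N{\left(W \right)} = \left(\left(\left(W^{2} + W^{2}\right) - 5\right) + 3\right) 2 = \left(\left(2 W^{2} - 5\right) + 3\right) 2 = \left(\left(-5 + 2 W^{2}\right) + 3\right) 2 = \left(-2 + 2 W^{2}\right) 2 = -4 + 4 W^{2}$)
$\left(N{\left(Y{\left(9,4 \right)} \right)} + 4988\right) \left(-4745 - 2109\right) = \left(\left(-4 + 4 \cdot 9^{2}\right) + 4988\right) \left(-4745 - 2109\right) = \left(\left(-4 + 4 \cdot 81\right) + 4988\right) \left(-6854\right) = \left(\left(-4 + 324\right) + 4988\right) \left(-6854\right) = \left(320 + 4988\right) \left(-6854\right) = 5308 \left(-6854\right) = -36381032$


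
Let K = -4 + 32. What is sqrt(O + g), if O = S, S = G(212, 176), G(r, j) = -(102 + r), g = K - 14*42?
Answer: I*sqrt(874) ≈ 29.563*I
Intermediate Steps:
K = 28
g = -560 (g = 28 - 14*42 = 28 - 588 = -560)
G(r, j) = -102 - r
S = -314 (S = -102 - 1*212 = -102 - 212 = -314)
O = -314
sqrt(O + g) = sqrt(-314 - 560) = sqrt(-874) = I*sqrt(874)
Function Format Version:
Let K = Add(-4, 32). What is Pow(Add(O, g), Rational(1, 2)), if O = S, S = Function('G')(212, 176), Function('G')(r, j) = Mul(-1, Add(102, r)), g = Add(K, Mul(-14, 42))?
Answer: Mul(I, Pow(874, Rational(1, 2))) ≈ Mul(29.563, I)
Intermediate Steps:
K = 28
g = -560 (g = Add(28, Mul(-14, 42)) = Add(28, -588) = -560)
Function('G')(r, j) = Add(-102, Mul(-1, r))
S = -314 (S = Add(-102, Mul(-1, 212)) = Add(-102, -212) = -314)
O = -314
Pow(Add(O, g), Rational(1, 2)) = Pow(Add(-314, -560), Rational(1, 2)) = Pow(-874, Rational(1, 2)) = Mul(I, Pow(874, Rational(1, 2)))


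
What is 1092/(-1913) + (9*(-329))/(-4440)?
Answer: 271971/2831240 ≈ 0.096061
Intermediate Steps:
1092/(-1913) + (9*(-329))/(-4440) = 1092*(-1/1913) - 2961*(-1/4440) = -1092/1913 + 987/1480 = 271971/2831240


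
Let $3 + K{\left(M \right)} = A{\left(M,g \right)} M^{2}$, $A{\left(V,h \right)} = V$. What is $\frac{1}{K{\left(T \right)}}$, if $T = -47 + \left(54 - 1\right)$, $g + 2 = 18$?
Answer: $\frac{1}{213} \approx 0.0046948$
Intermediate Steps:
$g = 16$ ($g = -2 + 18 = 16$)
$T = 6$ ($T = -47 + 53 = 6$)
$K{\left(M \right)} = -3 + M^{3}$ ($K{\left(M \right)} = -3 + M M^{2} = -3 + M^{3}$)
$\frac{1}{K{\left(T \right)}} = \frac{1}{-3 + 6^{3}} = \frac{1}{-3 + 216} = \frac{1}{213}$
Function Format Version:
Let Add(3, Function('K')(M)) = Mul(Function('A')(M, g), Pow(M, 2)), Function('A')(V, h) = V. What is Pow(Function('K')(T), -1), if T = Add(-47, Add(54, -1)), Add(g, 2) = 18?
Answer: Rational(1, 213) ≈ 0.0046948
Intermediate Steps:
g = 16 (g = Add(-2, 18) = 16)
T = 6 (T = Add(-47, 53) = 6)
Function('K')(M) = Add(-3, Pow(M, 3)) (Function('K')(M) = Add(-3, Mul(M, Pow(M, 2))) = Add(-3, Pow(M, 3)))
Pow(Function('K')(T), -1) = Pow(Add(-3, Pow(6, 3)), -1) = Pow(Add(-3, 216), -1) = Pow(213, -1) = Rational(1, 213)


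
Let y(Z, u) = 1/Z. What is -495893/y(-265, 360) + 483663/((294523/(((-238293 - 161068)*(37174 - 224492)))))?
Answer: 36220325461372409/294523 ≈ 1.2298e+11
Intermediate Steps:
-495893/y(-265, 360) + 483663/((294523/(((-238293 - 161068)*(37174 - 224492))))) = -495893/(1/(-265)) + 483663/((294523/(((-238293 - 161068)*(37174 - 224492))))) = -495893/(-1/265) + 483663/((294523/((-399361*(-187318))))) = -495893*(-265) + 483663/((294523/74807503798)) = 131411645 + 483663/((294523*(1/74807503798))) = 131411645 + 483663/(294523/74807503798) = 131411645 + 483663*(74807503798/294523) = 131411645 + 36181621709452074/294523 = 36220325461372409/294523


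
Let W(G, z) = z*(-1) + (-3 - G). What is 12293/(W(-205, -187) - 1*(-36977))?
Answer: 12293/37366 ≈ 0.32899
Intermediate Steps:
W(G, z) = -3 - G - z (W(G, z) = -z + (-3 - G) = -3 - G - z)
12293/(W(-205, -187) - 1*(-36977)) = 12293/((-3 - 1*(-205) - 1*(-187)) - 1*(-36977)) = 12293/((-3 + 205 + 187) + 36977) = 12293/(389 + 36977) = 12293/37366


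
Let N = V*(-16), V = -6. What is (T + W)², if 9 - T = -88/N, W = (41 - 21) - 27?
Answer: 1225/144 ≈ 8.5069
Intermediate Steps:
N = 96 (N = -6*(-16) = 96)
W = -7 (W = 20 - 27 = -7)
T = 119/12 (T = 9 - (-88)/96 = 9 - 1*(-11/12) = 9 + 11/12 = 119/12 ≈ 9.9167)
(T + W)² = (119/12 - 7)² = (35/12)² = 1225/144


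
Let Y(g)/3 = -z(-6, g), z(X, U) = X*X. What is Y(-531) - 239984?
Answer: -240092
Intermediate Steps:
z(X, U) = X**2
Y(g) = -108 (Y(g) = 3*(-1*(-6)**2) = 3*(-1*36) = 3*(-36) = -108)
Y(-531) - 239984 = -108 - 239984 = -240092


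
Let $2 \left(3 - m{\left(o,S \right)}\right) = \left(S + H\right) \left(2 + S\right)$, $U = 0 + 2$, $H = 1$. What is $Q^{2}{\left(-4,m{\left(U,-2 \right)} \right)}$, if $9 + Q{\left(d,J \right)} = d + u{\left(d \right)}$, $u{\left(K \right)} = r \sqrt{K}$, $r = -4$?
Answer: $105 + 208 i \approx 105.0 + 208.0 i$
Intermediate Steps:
$U = 2$
$m{\left(o,S \right)} = 3 - \frac{\left(1 + S\right) \left(2 + S\right)}{2}$ ($m{\left(o,S \right)} = 3 - \frac{\left(S + 1\right) \left(2 + S\right)}{2} = 3 - \frac{\left(1 + S\right) \left(2 + S\right)}{2}$)
$u{\left(K \right)} = - 4 \sqrt{K}$
$Q{\left(d,J \right)} = -9 + d - 4 \sqrt{d}$ ($Q{\left(d,J \right)} = -9 - \left(- d + 4 \sqrt{d}\right) = -9 + d - 4 \sqrt{d}$)
$Q^{2}{\left(-4,m{\left(U,-2 \right)} \right)} = \left(-9 - 4 - 4 \sqrt{-4}\right)^{2} = \left(-9 - 4 - 4 \cdot 2 i\right)^{2} = \left(-9 - 4 - 8 i\right)^{2} = \left(-13 - 8 i\right)^{2}$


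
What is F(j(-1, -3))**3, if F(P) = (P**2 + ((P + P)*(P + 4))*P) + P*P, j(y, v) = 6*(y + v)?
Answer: -10486202499072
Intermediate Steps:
j(y, v) = 6*v + 6*y (j(y, v) = 6*(v + y) = 6*v + 6*y)
F(P) = 2*P**2 + 2*P**2*(4 + P) (F(P) = (P**2 + ((2*P)*(4 + P))*P) + P**2 = (P**2 + (2*P*(4 + P))*P) + P**2 = (P**2 + 2*P**2*(4 + P)) + P**2 = 2*P**2 + 2*P**2*(4 + P))
F(j(-1, -3))**3 = (2*(6*(-3) + 6*(-1))**2*(5 + (6*(-3) + 6*(-1))))**3 = (2*(-18 - 6)**2*(5 + (-18 - 6)))**3 = (2*(-24)**2*(5 - 24))**3 = (2*576*(-19))**3 = (-21888)**3 = -10486202499072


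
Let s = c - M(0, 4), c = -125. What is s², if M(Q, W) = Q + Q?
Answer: 15625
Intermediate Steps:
M(Q, W) = 2*Q
s = -125 (s = -125 - 2*0 = -125 - 1*0 = -125 + 0 = -125)
s² = (-125)² = 15625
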